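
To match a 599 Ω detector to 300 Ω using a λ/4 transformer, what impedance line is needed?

Z_qwt ≈ 424 Ω

Z_qwt = √(Z_0·R_L) = √(300 × 599) = √179700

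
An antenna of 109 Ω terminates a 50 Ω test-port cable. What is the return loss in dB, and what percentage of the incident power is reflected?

Γ = (109 − 50)/(109 + 50) = 0.371
RL = −20·log₁₀(0.371) = 8.61 dB
P_refl/P_inc = |Γ|² = 0.138

RL ≈ 8.61 dB; 13.8% of incident power reflected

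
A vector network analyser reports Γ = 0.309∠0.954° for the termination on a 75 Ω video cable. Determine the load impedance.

Z_L ≈ 142 + j1.62 Ω

Z_L = Z_0·(1 + Γ)/(1 − Γ) = 75·(1.31 + j0.00514)/(0.691 − j0.00514)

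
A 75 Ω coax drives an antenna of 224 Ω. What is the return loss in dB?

RL ≈ 6.05 dB

Γ = (224 − 75)/(224 + 75) = 0.498
RL = −20·log₁₀|Γ| = −20·log₁₀(0.498)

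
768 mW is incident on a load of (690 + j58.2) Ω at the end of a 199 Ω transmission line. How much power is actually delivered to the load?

|Γ| = |(491 + j58.2)/(889 + j58.2)| = 0.555
|Γ|² = 0.308
P_refl = |Γ|²·P_inc = 237 mW, P_del = (1 − |Γ|²)·P_inc = 531 mW

P_delivered ≈ 531 mW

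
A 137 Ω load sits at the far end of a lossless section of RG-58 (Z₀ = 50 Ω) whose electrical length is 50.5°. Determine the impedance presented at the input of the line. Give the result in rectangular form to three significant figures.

Z_in ≈ 28.1 − j32.8 Ω

tan(βl) = tan(50.5°) = 1.21
Z_in = Z_0·(Z_L + jZ_0·tanβl)/(Z_0 + jZ_L·tanβl)
     = 50·(137 + j60.7)/(50 + j166)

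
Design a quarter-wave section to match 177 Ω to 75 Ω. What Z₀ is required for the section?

Z_qwt = √(Z_0·R_L) = √(75 × 177) = √13280

Z_qwt ≈ 115 Ω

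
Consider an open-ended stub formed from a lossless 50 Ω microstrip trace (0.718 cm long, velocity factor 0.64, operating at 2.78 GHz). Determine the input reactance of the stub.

λ = v/f = 0.64·c / 2.78 GHz = 0.0691 m
βl = 2π·l/λ = 2π × 0.104 = 37.4°
tan(βl) = 0.765
For an open-ended stub, Z_in = −jZ_0·cot(βl) = −jZ_0/tan(βl)

X_in ≈ -65.3 Ω (capacitive)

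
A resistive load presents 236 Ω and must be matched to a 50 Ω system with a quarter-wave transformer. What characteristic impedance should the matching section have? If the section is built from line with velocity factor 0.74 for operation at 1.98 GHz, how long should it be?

Z_qwt ≈ 109 Ω; length ≈ 2.8 cm

Z_qwt = √(Z_0·R_L) = √(50 × 236) = √11800
λ = 0.74·c/f = 0.112 m, so l = λ/4 = 0.028 m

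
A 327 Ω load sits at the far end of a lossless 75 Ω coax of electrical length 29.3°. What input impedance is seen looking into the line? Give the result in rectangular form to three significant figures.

Z_in ≈ 61.5 − j108 Ω

tan(βl) = tan(29.3°) = 0.561
Z_in = Z_0·(Z_L + jZ_0·tanβl)/(Z_0 + jZ_L·tanβl)
     = 75·(327 + j42.1)/(75 + j184)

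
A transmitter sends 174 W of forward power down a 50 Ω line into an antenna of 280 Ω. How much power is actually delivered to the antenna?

Γ = (280 − 50)/(280 + 50) = 0.697
|Γ|² = 0.486
P_refl = |Γ|²·P_inc = 84.5 W, P_del = (1 − |Γ|²)·P_inc = 89.5 W

P_delivered ≈ 89.5 W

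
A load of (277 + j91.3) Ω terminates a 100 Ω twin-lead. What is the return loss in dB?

Γ = (177 + j91.3)/(377 + j91.3), |Γ| = 0.513
RL = −20·log₁₀|Γ| = −20·log₁₀(0.513)

RL ≈ 5.79 dB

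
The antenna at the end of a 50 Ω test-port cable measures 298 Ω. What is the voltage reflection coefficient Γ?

Γ = (Z_L − Z_0)/(Z_L + Z_0) = (298 − 50)/(298 + 50) = 248/348

Γ = 0.713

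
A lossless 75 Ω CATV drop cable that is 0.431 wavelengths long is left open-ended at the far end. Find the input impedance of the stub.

βl = 2π × 0.431 = 155°
tan(βl) = -0.463
For an open-ended stub, Z_in = −jZ_0·cot(βl) = −jZ_0/tan(βl)

Z_in ≈ +j162 Ω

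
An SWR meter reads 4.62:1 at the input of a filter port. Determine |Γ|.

|Γ| ≈ 0.644

|Γ| = (S − 1)/(S + 1) = (4.62 − 1)/(4.62 + 1) = 3.62/5.62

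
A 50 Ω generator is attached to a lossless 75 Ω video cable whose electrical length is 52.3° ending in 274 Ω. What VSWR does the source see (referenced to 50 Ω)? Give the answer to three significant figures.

tan(βl) = 1.29
Z_in = Z_0·(Z_L + jZ_0·tanβl)/(Z_0 + jZ_L·tanβl) = 31.4 − j51.3 Ω
Γ_s = (Z_in − Z_s)/(Z_in + Z_s) = (-18.6 − j51.3)/(81.4 − j51.3), |Γ_s| = 0.567
VSWR = (1 + |Γ_s|)/(1 − |Γ_s|)

VSWR ≈ 3.62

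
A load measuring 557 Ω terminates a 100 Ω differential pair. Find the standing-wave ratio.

VSWR ≈ 5.57

Γ = (557 − 100)/(557 + 100) = 0.696
VSWR = (1 + 0.696)/(1 − 0.696)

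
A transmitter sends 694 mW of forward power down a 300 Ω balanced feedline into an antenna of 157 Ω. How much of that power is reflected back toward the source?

P_reflected ≈ 68 mW

Γ = (157 − 300)/(157 + 300) = -0.313
|Γ|² = 0.0979
P_refl = |Γ|²·P_inc = 68 mW, P_del = (1 − |Γ|²)·P_inc = 626 mW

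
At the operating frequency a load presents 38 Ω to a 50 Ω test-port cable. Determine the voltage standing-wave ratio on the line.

VSWR ≈ 1.32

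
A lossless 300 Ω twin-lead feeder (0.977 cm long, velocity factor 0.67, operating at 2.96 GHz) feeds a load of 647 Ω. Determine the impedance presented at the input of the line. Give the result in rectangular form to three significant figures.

Z_in ≈ 199 − j164 Ω

λ = v/f = 0.67·c / 2.96 GHz = 0.0679 m
βl = 2π·l/λ = 2π × 0.144 = 51.8°
tan(βl) = tan(51.8°) = 1.27
Z_in = Z_0·(Z_L + jZ_0·tanβl)/(Z_0 + jZ_L·tanβl)
     = 300·(647 + j381)/(300 + j822)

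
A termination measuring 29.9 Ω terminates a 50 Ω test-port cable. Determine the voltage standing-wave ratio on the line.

Γ = (29.9 − 50)/(29.9 + 50) = -0.252
VSWR = (1 + 0.252)/(1 − 0.252)

VSWR ≈ 1.67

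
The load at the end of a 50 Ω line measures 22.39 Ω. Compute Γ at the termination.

Γ = -0.381

Γ = (Z_L − Z_0)/(Z_L + Z_0) = (22.39 − 50)/(22.39 + 50) = -27.61/72.39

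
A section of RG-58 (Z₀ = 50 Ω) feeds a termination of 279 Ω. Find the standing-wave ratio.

For a purely resistive load, VSWR = R_L/Z_0 or Z_0/R_L (whichever > 1) = 279/50

VSWR ≈ 5.58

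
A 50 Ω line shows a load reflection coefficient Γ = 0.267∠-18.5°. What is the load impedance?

Z_L = Z_0·(1 + Γ)/(1 − Γ) = 50·(1.25 − j0.0847)/(0.747 + j0.0847)

Z_L ≈ 82.2 − j15 Ω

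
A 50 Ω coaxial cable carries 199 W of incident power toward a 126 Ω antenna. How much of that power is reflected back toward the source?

P_reflected ≈ 37.1 W

Γ = (126 − 50)/(126 + 50) = 0.432
|Γ|² = 0.186
P_refl = |Γ|²·P_inc = 37.1 W, P_del = (1 − |Γ|²)·P_inc = 162 W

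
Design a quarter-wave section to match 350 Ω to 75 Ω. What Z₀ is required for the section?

Z_qwt ≈ 162 Ω

Z_qwt = √(Z_0·R_L) = √(75 × 350) = √26250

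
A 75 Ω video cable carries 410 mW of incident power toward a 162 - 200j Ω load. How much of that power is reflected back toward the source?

|Γ| = |(87 − j200)/(237 − j200)| = 0.703
|Γ|² = 0.495
P_refl = |Γ|²·P_inc = 203 mW, P_del = (1 − |Γ|²)·P_inc = 207 mW

P_reflected ≈ 203 mW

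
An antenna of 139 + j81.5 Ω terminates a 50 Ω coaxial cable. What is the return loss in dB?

RL ≈ 4.64 dB

Γ = (89 + j81.5)/(189 + j81.5), |Γ| = 0.586
RL = −20·log₁₀|Γ| = −20·log₁₀(0.586)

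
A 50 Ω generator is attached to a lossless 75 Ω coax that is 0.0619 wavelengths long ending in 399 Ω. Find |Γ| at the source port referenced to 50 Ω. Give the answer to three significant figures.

βl = 2π × 0.0619 = 22.3°
tan(βl) = 0.41
Z_in = Z_0·(Z_L + jZ_0·tanβl)/(Z_0 + jZ_L·tanβl) = 81 − j146 Ω
Γ_s = (Z_in − Z_s)/(Z_in + Z_s) = (31 − j146)/(131 − j146), |Γ_s| = 0.761

|Γ| ≈ 0.761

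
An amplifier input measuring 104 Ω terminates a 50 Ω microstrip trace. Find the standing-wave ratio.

For a purely resistive load, VSWR = R_L/Z_0 or Z_0/R_L (whichever > 1) = 104/50

VSWR ≈ 2.08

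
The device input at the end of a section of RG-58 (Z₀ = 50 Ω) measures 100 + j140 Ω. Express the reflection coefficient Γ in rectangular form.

Γ ≈ 0.644 + j0.333

Γ = (Z_L − Z_0)/(Z_L + Z_0) = (50 + j140)/(150 + j140)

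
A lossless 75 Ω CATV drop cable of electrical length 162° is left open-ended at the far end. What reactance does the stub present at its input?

X_in ≈ 231 Ω (inductive)

tan(βl) = -0.325
For an open-ended stub, Z_in = −jZ_0·cot(βl) = −jZ_0/tan(βl)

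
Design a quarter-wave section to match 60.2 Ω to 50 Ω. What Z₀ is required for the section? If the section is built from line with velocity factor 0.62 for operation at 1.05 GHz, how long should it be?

Z_qwt = √(Z_0·R_L) = √(50 × 60.2) = √3010
λ = 0.62·c/f = 0.177 m, so l = λ/4 = 0.0443 m

Z_qwt ≈ 54.9 Ω; length ≈ 4.43 cm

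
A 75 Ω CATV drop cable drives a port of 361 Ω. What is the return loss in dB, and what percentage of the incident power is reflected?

RL ≈ 3.66 dB; 43% of incident power reflected

Γ = (361 − 75)/(361 + 75) = 0.656
RL = −20·log₁₀(0.656) = 3.66 dB
P_refl/P_inc = |Γ|² = 0.43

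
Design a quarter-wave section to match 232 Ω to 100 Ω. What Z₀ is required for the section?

Z_qwt ≈ 152 Ω

Z_qwt = √(Z_0·R_L) = √(100 × 232) = √23200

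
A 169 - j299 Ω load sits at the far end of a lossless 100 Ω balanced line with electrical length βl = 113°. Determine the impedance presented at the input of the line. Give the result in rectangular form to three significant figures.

Z_in ≈ 21.1 + j74.5 Ω

tan(βl) = tan(113°) = -2.36
Z_in = Z_0·(Z_L + jZ_0·tanβl)/(Z_0 + jZ_L·tanβl)
     = 100·(169 − j535)/(-604 − j398)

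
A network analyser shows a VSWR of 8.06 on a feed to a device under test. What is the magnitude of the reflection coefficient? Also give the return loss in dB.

|Γ| = (S − 1)/(S + 1) = (8.06 − 1)/(8.06 + 1) = 7.06/9.06
RL = −20·log₁₀|Γ| = −20·log₁₀(0.779)

|Γ| ≈ 0.779; return loss ≈ 2.17 dB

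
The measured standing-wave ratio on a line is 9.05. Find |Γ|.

|Γ| = (S − 1)/(S + 1) = (9.05 − 1)/(9.05 + 1) = 8.05/10.1

|Γ| ≈ 0.801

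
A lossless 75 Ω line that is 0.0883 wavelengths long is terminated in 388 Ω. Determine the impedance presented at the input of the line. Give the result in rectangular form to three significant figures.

βl = 2π × 0.0883 = 31.8°
tan(βl) = tan(31.8°) = 0.62
Z_in = Z_0·(Z_L + jZ_0·tanβl)/(Z_0 + jZ_L·tanβl)
     = 75·(388 + j46.5)/(75 + j240)

Z_in ≈ 47.6 − j106 Ω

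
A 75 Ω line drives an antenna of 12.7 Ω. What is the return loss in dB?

RL ≈ 2.97 dB

Γ = (12.7 − 75)/(12.7 + 75) = -0.71
RL = −20·log₁₀|Γ| = −20·log₁₀(0.71)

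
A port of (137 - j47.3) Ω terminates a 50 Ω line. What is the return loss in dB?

RL ≈ 5.79 dB

Γ = (87 − j47.3)/(187 − j47.3), |Γ| = 0.513
RL = −20·log₁₀|Γ| = −20·log₁₀(0.513)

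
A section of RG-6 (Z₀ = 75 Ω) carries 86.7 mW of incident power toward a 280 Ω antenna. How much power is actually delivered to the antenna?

Γ = (280 − 75)/(280 + 75) = 0.577
|Γ|² = 0.333
P_refl = |Γ|²·P_inc = 28.9 mW, P_del = (1 − |Γ|²)·P_inc = 57.8 mW

P_delivered ≈ 57.8 mW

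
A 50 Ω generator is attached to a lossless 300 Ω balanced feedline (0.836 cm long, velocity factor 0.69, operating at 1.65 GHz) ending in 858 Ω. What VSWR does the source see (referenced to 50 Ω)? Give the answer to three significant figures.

VSWR ≈ 14.7

λ = v/f = 0.69·c / 1.65 GHz = 0.125 m
βl = 2π·l/λ = 2π × 0.0666 = 24°
tan(βl) = 0.445
Z_in = Z_0·(Z_L + jZ_0·tanβl)/(Z_0 + jZ_L·tanβl) = 392 − j366 Ω
Γ_s = (Z_in − Z_s)/(Z_in + Z_s) = (342 − j366)/(442 − j366), |Γ_s| = 0.873
VSWR = (1 + |Γ_s|)/(1 − |Γ_s|)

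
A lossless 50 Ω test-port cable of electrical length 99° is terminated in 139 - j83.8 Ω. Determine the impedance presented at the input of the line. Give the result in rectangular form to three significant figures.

tan(βl) = tan(99°) = -6.31
Z_in = Z_0·(Z_L + jZ_0·tanβl)/(Z_0 + jZ_L·tanβl)
     = 50·(139 − j399)/(-479 − j878)

Z_in ≈ 14.2 + j15.7 Ω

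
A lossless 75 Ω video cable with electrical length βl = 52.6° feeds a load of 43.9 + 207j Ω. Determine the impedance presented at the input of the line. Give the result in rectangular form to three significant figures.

Z_in ≈ 16.1 − j112 Ω

tan(βl) = tan(52.6°) = 1.31
Z_in = Z_0·(Z_L + jZ_0·tanβl)/(Z_0 + jZ_L·tanβl)
     = 75·(43.9 + j305)/(-196 + j57.4)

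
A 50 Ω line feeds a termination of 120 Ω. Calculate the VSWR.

VSWR ≈ 2.4

For a purely resistive load, VSWR = R_L/Z_0 or Z_0/R_L (whichever > 1) = 120/50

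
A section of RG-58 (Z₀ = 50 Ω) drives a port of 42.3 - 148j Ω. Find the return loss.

RL ≈ 1.42 dB

Γ = (-7.7 − j148)/(92.3 − j148), |Γ| = 0.85
RL = −20·log₁₀|Γ| = −20·log₁₀(0.85)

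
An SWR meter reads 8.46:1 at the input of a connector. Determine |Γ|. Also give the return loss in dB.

|Γ| ≈ 0.789; return loss ≈ 2.06 dB

|Γ| = (S − 1)/(S + 1) = (8.46 − 1)/(8.46 + 1) = 7.46/9.46
RL = −20·log₁₀|Γ| = −20·log₁₀(0.789)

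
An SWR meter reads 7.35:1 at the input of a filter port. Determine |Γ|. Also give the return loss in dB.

|Γ| = (S − 1)/(S + 1) = (7.35 − 1)/(7.35 + 1) = 6.35/8.35
RL = −20·log₁₀|Γ| = −20·log₁₀(0.76)

|Γ| ≈ 0.76; return loss ≈ 2.38 dB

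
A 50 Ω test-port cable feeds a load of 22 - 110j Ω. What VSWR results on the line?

Γ = (Z_L − Z_0)/(Z_L + Z_0) = (-28 − j110)/(72 − j110)
|Γ| = 114/131 = 0.863
VSWR = (1 + |Γ|)/(1 − |Γ|) = 1.86/0.137

VSWR ≈ 13.6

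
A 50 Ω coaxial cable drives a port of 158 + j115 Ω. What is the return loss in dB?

RL ≈ 3.56 dB

Γ = (108 + j115)/(208 + j115), |Γ| = 0.664
RL = −20·log₁₀|Γ| = −20·log₁₀(0.664)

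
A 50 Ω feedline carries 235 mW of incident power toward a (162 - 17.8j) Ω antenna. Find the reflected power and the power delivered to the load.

|Γ| = |(112 − j17.8)/(212 − j17.8)| = 0.533
|Γ|² = 0.284
P_refl = |Γ|²·P_inc = 66.8 mW, P_del = (1 − |Γ|²)·P_inc = 168 mW

P_reflected ≈ 66.8 mW; P_delivered ≈ 168 mW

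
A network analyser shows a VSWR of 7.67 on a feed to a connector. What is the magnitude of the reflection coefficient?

|Γ| ≈ 0.769

|Γ| = (S − 1)/(S + 1) = (7.67 − 1)/(7.67 + 1) = 6.67/8.67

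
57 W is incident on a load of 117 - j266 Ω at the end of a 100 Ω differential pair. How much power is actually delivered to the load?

P_delivered ≈ 22.6 W

|Γ| = |(17 − j266)/(217 − j266)| = 0.776
|Γ|² = 0.603
P_refl = |Γ|²·P_inc = 34.4 W, P_del = (1 − |Γ|²)·P_inc = 22.6 W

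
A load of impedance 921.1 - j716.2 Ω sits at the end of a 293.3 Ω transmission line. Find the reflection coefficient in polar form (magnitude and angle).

Γ = (Z_L − Z_0)/(Z_L + Z_0) = (627.8 − j716.2)/(1214 − j716.2)
|Γ| = 952/1410 = 0.676

Γ ≈ 0.676 ∠ -18.2°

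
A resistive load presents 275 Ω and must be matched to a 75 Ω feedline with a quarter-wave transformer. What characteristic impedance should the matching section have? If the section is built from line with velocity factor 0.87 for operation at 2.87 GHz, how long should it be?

Z_qwt ≈ 144 Ω; length ≈ 2.27 cm

Z_qwt = √(Z_0·R_L) = √(75 × 275) = √20620
λ = 0.87·c/f = 0.0909 m, so l = λ/4 = 0.0227 m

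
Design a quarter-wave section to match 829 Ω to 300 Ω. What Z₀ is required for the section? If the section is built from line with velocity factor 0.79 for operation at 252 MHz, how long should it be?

Z_qwt = √(Z_0·R_L) = √(300 × 829) = √248700
λ = 0.79·c/f = 0.94 m, so l = λ/4 = 0.235 m

Z_qwt ≈ 499 Ω; length ≈ 23.5 cm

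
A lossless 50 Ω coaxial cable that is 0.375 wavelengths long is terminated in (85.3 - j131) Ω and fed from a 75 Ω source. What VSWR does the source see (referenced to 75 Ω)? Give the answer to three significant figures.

βl = 2π × 0.375 = 135°
tan(βl) = -1
Z_in = Z_0·(Z_L + jZ_0·tanβl)/(Z_0 + jZ_L·tanβl) = 30.8 + j79.3 Ω
Γ_s = (Z_in − Z_s)/(Z_in + Z_s) = (-44.2 + j79.3)/(106 + j79.3), |Γ_s| = 0.686
VSWR = (1 + |Γ_s|)/(1 − |Γ_s|)

VSWR ≈ 5.38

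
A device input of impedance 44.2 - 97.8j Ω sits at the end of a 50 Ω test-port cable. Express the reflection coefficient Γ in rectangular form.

Γ = (Z_L − Z_0)/(Z_L + Z_0) = (-5.8 − j97.8)/(94.2 − j97.8)

Γ ≈ 0.489 − j0.53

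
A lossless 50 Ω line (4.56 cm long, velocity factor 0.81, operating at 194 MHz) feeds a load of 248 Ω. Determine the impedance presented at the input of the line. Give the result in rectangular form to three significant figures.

λ = v/f = 0.81·c / 194 MHz = 1.25 m
βl = 2π·l/λ = 2π × 0.0364 = 13.1°
tan(βl) = tan(13.1°) = 0.233
Z_in = Z_0·(Z_L + jZ_0·tanβl)/(Z_0 + jZ_L·tanβl)
     = 50·(248 + j11.6)/(50 + j57.7)

Z_in ≈ 112 − j118 Ω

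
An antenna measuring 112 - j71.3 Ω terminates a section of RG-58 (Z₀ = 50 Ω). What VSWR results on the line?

Γ = (Z_L − Z_0)/(Z_L + Z_0) = (62 − j71.3)/(162 − j71.3)
|Γ| = 94.5/177 = 0.534
VSWR = (1 + |Γ|)/(1 − |Γ|) = 1.53/0.466

VSWR ≈ 3.29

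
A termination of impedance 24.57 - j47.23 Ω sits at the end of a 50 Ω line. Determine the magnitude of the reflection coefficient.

Γ = (Z_L − Z_0)/(Z_L + Z_0) = (-25.43 − j47.23)/(74.57 − j47.23)
|Γ| = 53.6/88.3

|Γ| ≈ 0.608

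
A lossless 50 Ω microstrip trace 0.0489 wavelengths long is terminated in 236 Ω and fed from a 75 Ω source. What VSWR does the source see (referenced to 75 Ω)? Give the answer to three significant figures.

VSWR ≈ 3.52

βl = 2π × 0.0489 = 17.6°
tan(βl) = 0.317
Z_in = Z_0·(Z_L + jZ_0·tanβl)/(Z_0 + jZ_L·tanβl) = 80.1 − j104 Ω
Γ_s = (Z_in − Z_s)/(Z_in + Z_s) = (5.1 − j104)/(155 − j104), |Γ_s| = 0.558
VSWR = (1 + |Γ_s|)/(1 − |Γ_s|)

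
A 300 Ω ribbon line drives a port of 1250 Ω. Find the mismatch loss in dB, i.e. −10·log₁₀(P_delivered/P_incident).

mismatch loss ≈ 2.05 dB

Γ = (1250 − 300)/(1250 + 300) = 0.613
|Γ|² = 0.376, so P_del/P_inc = 1 − |Γ|² = 0.624
ML = −10·log₁₀(1 − |Γ|²)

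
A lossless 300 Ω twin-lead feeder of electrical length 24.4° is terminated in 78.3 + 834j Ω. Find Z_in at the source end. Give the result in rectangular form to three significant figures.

Z_in ≈ 1150 − j3190 Ω

tan(βl) = tan(24.4°) = 0.454
Z_in = Z_0·(Z_L + jZ_0·tanβl)/(Z_0 + jZ_L·tanβl)
     = 300·(78.3 + j970)/(-78.3 + j35.5)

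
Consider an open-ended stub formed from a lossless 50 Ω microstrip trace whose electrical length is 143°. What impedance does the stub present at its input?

tan(βl) = -0.754
For an open-ended stub, Z_in = −jZ_0·cot(βl) = −jZ_0/tan(βl)

Z_in ≈ +j66.4 Ω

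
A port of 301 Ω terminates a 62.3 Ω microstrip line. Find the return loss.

RL ≈ 3.65 dB

Γ = (301 − 62.3)/(301 + 62.3) = 0.657
RL = −20·log₁₀|Γ| = −20·log₁₀(0.657)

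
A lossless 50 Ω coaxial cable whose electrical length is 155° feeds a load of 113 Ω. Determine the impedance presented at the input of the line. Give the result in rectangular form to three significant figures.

Z_in ≈ 65.2 + j45.4 Ω

tan(βl) = tan(155°) = -0.466
Z_in = Z_0·(Z_L + jZ_0·tanβl)/(Z_0 + jZ_L·tanβl)
     = 50·(113 − j23.3)/(50 − j52.7)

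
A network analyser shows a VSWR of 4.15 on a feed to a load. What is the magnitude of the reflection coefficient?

|Γ| ≈ 0.612

|Γ| = (S − 1)/(S + 1) = (4.15 − 1)/(4.15 + 1) = 3.15/5.15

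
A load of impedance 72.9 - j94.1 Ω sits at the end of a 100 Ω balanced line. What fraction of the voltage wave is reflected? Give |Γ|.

|Γ| ≈ 0.497

Γ = (Z_L − Z_0)/(Z_L + Z_0) = (-27.1 − j94.1)/(172.9 − j94.1)
|Γ| = 97.9/197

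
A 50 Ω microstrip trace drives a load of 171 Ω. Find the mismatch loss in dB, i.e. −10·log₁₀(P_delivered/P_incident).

mismatch loss ≈ 1.55 dB

Γ = (171 − 50)/(171 + 50) = 0.548
|Γ|² = 0.3, so P_del/P_inc = 1 − |Γ|² = 0.7
ML = −10·log₁₀(1 − |Γ|²)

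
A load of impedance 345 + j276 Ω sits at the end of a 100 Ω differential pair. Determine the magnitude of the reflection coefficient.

Γ = (Z_L − Z_0)/(Z_L + Z_0) = (245 + j276)/(445 + j276)
|Γ| = 369/524

|Γ| ≈ 0.705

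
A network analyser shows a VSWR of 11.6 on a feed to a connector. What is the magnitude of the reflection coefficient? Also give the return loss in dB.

|Γ| = (S − 1)/(S + 1) = (11.6 − 1)/(11.6 + 1) = 10.6/12.6
RL = −20·log₁₀|Γ| = −20·log₁₀(0.841)

|Γ| ≈ 0.841; return loss ≈ 1.5 dB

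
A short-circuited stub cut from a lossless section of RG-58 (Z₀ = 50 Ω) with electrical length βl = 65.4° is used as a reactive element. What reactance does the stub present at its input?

tan(βl) = 2.18
For a short-circuited stub, Z_in = jZ_0·tan(βl)

X_in ≈ 109 Ω (inductive)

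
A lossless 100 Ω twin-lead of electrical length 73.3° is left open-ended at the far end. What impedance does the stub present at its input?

Z_in ≈ −j30 Ω

tan(βl) = 3.33
For an open-ended stub, Z_in = −jZ_0·cot(βl) = −jZ_0/tan(βl)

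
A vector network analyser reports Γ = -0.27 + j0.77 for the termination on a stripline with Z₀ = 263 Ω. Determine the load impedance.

Z_L ≈ 39.8 + j184 Ω

Z_L = Z_0·(1 + Γ)/(1 − Γ) = 263·(0.73 + j0.77)/(1.27 − j0.77)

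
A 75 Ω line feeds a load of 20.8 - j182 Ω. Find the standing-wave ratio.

Γ = (Z_L − Z_0)/(Z_L + Z_0) = (-54.2 − j182)/(95.8 − j182)
|Γ| = 190/206 = 0.923
VSWR = (1 + |Γ|)/(1 − |Γ|) = 1.92/0.0767

VSWR ≈ 25.1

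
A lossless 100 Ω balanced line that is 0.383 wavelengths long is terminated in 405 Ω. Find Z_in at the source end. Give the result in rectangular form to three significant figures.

βl = 2π × 0.383 = 138°
tan(βl) = tan(138°) = -0.904
Z_in = Z_0·(Z_L + jZ_0·tanβl)/(Z_0 + jZ_L·tanβl)
     = 100·(405 − j90.4)/(100 − j366)

Z_in ≈ 51.1 + j96.6 Ω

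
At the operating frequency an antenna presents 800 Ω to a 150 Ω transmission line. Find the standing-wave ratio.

VSWR ≈ 5.33

For a purely resistive load, VSWR = R_L/Z_0 or Z_0/R_L (whichever > 1) = 800/150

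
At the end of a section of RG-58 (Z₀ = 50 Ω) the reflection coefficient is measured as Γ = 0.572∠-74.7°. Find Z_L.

Z_L = Z_0·(1 + Γ)/(1 − Γ) = 50·(1.15 − j0.552)/(0.849 + j0.552)

Z_L ≈ 32.8 − j53.8 Ω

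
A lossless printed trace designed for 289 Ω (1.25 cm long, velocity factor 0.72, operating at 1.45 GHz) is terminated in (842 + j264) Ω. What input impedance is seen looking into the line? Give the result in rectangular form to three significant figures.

Z_in ≈ 364 − j396 Ω

λ = v/f = 0.72·c / 1.45 GHz = 0.149 m
βl = 2π·l/λ = 2π × 0.0839 = 30.2°
tan(βl) = tan(30.2°) = 0.582
Z_in = Z_0·(Z_L + jZ_0·tanβl)/(Z_0 + jZ_L·tanβl)
     = 289·(842 + j432)/(135 + j490)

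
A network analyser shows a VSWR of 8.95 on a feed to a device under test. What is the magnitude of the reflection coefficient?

|Γ| ≈ 0.799

|Γ| = (S − 1)/(S + 1) = (8.95 − 1)/(8.95 + 1) = 7.95/9.95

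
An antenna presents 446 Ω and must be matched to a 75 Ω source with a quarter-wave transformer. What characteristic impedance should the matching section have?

Z_qwt ≈ 183 Ω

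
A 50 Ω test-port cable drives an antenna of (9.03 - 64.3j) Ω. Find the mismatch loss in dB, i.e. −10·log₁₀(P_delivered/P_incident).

mismatch loss ≈ 6.25 dB

Γ = (-40.97 − j64.3)/(59.03 − j64.3), |Γ| = 0.873
|Γ|² = 0.763, so P_del/P_inc = 1 − |Γ|² = 0.237
ML = −10·log₁₀(1 − |Γ|²)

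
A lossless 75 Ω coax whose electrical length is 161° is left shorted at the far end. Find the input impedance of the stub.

Z_in ≈ −j25.8 Ω

tan(βl) = -0.344
For a shorted stub, Z_in = jZ_0·tan(βl)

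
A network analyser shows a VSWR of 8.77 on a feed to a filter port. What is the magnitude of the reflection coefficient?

|Γ| ≈ 0.795

|Γ| = (S − 1)/(S + 1) = (8.77 − 1)/(8.77 + 1) = 7.77/9.77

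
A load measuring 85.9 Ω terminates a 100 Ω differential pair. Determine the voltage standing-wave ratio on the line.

VSWR ≈ 1.16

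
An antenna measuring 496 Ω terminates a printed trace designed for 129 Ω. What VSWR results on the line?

VSWR ≈ 3.84

Γ = (496 − 129)/(496 + 129) = 0.587
VSWR = (1 + 0.587)/(1 − 0.587)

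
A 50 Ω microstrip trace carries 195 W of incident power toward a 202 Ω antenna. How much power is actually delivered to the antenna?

P_delivered ≈ 124 W

Γ = (202 − 50)/(202 + 50) = 0.603
|Γ|² = 0.364
P_refl = |Γ|²·P_inc = 70.9 W, P_del = (1 − |Γ|²)·P_inc = 124 W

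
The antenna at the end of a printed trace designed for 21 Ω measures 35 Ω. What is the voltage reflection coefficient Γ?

Γ = (Z_L − Z_0)/(Z_L + Z_0) = (35 − 21)/(35 + 21) = 14/56

Γ = 0.25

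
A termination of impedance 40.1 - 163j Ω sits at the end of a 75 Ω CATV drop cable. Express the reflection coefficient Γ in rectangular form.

Γ = (Z_L − Z_0)/(Z_L + Z_0) = (-34.9 − j163)/(115.1 − j163)

Γ ≈ 0.566 − j0.614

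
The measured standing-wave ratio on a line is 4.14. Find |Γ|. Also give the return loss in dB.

|Γ| ≈ 0.611; return loss ≈ 4.28 dB

|Γ| = (S − 1)/(S + 1) = (4.14 − 1)/(4.14 + 1) = 3.14/5.14
RL = −20·log₁₀|Γ| = −20·log₁₀(0.611)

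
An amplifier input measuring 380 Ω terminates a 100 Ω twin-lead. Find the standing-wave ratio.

VSWR ≈ 3.8

Γ = (380 − 100)/(380 + 100) = 0.583
VSWR = (1 + 0.583)/(1 − 0.583)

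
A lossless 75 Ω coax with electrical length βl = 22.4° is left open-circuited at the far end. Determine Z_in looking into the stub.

tan(βl) = 0.412
For an open-circuited stub, Z_in = −jZ_0·cot(βl) = −jZ_0/tan(βl)

Z_in ≈ −j182 Ω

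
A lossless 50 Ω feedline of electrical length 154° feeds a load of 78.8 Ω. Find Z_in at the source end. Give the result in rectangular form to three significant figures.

tan(βl) = tan(154°) = -0.488
Z_in = Z_0·(Z_L + jZ_0·tanβl)/(Z_0 + jZ_L·tanβl)
     = 50·(78.8 − j24.4)/(50 − j38.4)

Z_in ≈ 61.3 + j22.7 Ω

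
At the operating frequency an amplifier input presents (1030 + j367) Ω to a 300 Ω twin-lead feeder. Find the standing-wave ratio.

Γ = (Z_L − Z_0)/(Z_L + Z_0) = (730 + j367)/(1330 + j367)
|Γ| = 817/1380 = 0.592
VSWR = (1 + |Γ|)/(1 − |Γ|) = 1.59/0.408

VSWR ≈ 3.9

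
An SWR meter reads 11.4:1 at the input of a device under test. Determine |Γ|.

|Γ| ≈ 0.839

|Γ| = (S − 1)/(S + 1) = (11.4 − 1)/(11.4 + 1) = 10.4/12.4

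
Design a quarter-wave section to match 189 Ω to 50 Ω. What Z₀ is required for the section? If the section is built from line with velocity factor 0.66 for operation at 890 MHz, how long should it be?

Z_qwt = √(Z_0·R_L) = √(50 × 189) = √9450
λ = 0.66·c/f = 0.222 m, so l = λ/4 = 0.0556 m

Z_qwt ≈ 97.2 Ω; length ≈ 5.56 cm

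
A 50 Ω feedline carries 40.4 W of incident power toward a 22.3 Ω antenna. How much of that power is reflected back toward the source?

P_reflected ≈ 5.93 W

Γ = (22.3 − 50)/(22.3 + 50) = -0.383
|Γ|² = 0.147
P_refl = |Γ|²·P_inc = 5.93 W, P_del = (1 − |Γ|²)·P_inc = 34.5 W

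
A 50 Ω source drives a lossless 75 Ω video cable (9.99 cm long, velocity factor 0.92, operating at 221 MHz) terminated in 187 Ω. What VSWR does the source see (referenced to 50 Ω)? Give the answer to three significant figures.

λ = v/f = 0.92·c / 221 MHz = 1.25 m
βl = 2π·l/λ = 2π × 0.08 = 28.8°
tan(βl) = 0.55
Z_in = Z_0·(Z_L + jZ_0·tanβl)/(Z_0 + jZ_L·tanβl) = 84.6 − j74.7 Ω
Γ_s = (Z_in − Z_s)/(Z_in + Z_s) = (34.6 − j74.7)/(135 − j74.7), |Γ_s| = 0.535
VSWR = (1 + |Γ_s|)/(1 − |Γ_s|)

VSWR ≈ 3.3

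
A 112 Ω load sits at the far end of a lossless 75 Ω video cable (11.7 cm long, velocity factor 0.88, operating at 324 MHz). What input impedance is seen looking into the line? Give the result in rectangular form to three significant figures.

λ = v/f = 0.88·c / 324 MHz = 0.815 m
βl = 2π·l/λ = 2π × 0.144 = 51.7°
tan(βl) = tan(51.7°) = 1.27
Z_in = Z_0·(Z_L + jZ_0·tanβl)/(Z_0 + jZ_L·tanβl)
     = 75·(112 + j94.9)/(75 + j142)

Z_in ≈ 63.7 − j25.5 Ω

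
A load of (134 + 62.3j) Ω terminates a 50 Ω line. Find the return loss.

Γ = (84 + j62.3)/(184 + j62.3), |Γ| = 0.538
RL = −20·log₁₀|Γ| = −20·log₁₀(0.538)

RL ≈ 5.38 dB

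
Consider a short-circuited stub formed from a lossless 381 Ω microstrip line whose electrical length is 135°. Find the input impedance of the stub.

Z_in ≈ −j381 Ω

tan(βl) = -1
For a short-circuited stub, Z_in = jZ_0·tan(βl)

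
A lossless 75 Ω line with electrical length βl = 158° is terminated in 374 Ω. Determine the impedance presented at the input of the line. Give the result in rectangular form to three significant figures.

tan(βl) = tan(158°) = -0.404
Z_in = Z_0·(Z_L + jZ_0·tanβl)/(Z_0 + jZ_L·tanβl)
     = 75·(374 − j30.3)/(75 − j151)

Z_in ≈ 86 + j143 Ω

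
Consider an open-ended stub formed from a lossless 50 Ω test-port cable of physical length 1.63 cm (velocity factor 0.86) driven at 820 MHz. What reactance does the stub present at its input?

X_in ≈ -148 Ω (capacitive)

λ = v/f = 0.86·c / 820 MHz = 0.315 m
βl = 2π·l/λ = 2π × 0.0518 = 18.7°
tan(βl) = 0.338
For an open-ended stub, Z_in = −jZ_0·cot(βl) = −jZ_0/tan(βl)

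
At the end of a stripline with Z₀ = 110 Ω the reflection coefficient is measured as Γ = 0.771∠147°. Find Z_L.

Z_L = Z_0·(1 + Γ)/(1 − Γ) = 110·(0.353 + j0.42)/(1.65 − j0.42)

Z_L ≈ 15.4 + j32 Ω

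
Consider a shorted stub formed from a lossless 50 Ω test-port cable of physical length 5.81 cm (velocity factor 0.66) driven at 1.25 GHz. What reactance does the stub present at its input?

X_in ≈ -55.4 Ω (capacitive)

λ = v/f = 0.66·c / 1.25 GHz = 0.158 m
βl = 2π·l/λ = 2π × 0.367 = 132°
tan(βl) = -1.11
For a shorted stub, Z_in = jZ_0·tan(βl)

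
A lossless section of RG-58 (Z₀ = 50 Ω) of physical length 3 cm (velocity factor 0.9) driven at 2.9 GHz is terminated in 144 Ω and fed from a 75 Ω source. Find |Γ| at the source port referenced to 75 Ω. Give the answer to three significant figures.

|Γ| ≈ 0.591

λ = v/f = 0.9·c / 2.9 GHz = 0.0931 m
βl = 2π·l/λ = 2π × 0.322 = 116°
tan(βl) = -2.05
Z_in = Z_0·(Z_L + jZ_0·tanβl)/(Z_0 + jZ_L·tanβl) = 20.9 + j20.8 Ω
Γ_s = (Z_in − Z_s)/(Z_in + Z_s) = (-54.1 + j20.8)/(95.9 + j20.8), |Γ_s| = 0.591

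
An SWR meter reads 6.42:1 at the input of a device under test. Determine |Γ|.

|Γ| ≈ 0.73

|Γ| = (S − 1)/(S + 1) = (6.42 − 1)/(6.42 + 1) = 5.42/7.42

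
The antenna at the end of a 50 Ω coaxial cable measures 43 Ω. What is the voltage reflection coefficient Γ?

Γ = -0.0753

Γ = (Z_L − Z_0)/(Z_L + Z_0) = (43 − 50)/(43 + 50) = -7/93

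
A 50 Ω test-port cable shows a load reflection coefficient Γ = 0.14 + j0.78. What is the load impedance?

Z_L = Z_0·(1 + Γ)/(1 − Γ) = 50·(1.14 + j0.78)/(0.86 − j0.78)

Z_L ≈ 13.8 + j57.9 Ω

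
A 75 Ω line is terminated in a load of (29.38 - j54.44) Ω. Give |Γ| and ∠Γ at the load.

Γ = (Z_L − Z_0)/(Z_L + Z_0) = (-45.62 − j54.44)/(104.4 − j54.44)
|Γ| = 71/118 = 0.603

Γ ≈ 0.603 ∠ -102°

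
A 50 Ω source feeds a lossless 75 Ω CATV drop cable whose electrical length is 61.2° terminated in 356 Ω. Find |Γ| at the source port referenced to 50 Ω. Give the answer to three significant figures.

tan(βl) = 1.82
Z_in = Z_0·(Z_L + jZ_0·tanβl)/(Z_0 + jZ_L·tanβl) = 20.3 − j38.9 Ω
Γ_s = (Z_in − Z_s)/(Z_in + Z_s) = (-29.7 − j38.9)/(70.3 − j38.9), |Γ_s| = 0.609

|Γ| ≈ 0.609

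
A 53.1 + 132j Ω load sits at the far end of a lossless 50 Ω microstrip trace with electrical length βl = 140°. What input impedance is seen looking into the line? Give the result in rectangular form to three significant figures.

tan(βl) = tan(140°) = -0.839
Z_in = Z_0·(Z_L + jZ_0·tanβl)/(Z_0 + jZ_L·tanβl)
     = 50·(53.1 + j90)/(161 − j44.6)

Z_in ≈ 8.13 + j30.3 Ω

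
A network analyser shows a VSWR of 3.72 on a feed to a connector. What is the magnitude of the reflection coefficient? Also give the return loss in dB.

|Γ| = (S − 1)/(S + 1) = (3.72 − 1)/(3.72 + 1) = 2.72/4.72
RL = −20·log₁₀|Γ| = −20·log₁₀(0.576)

|Γ| ≈ 0.576; return loss ≈ 4.79 dB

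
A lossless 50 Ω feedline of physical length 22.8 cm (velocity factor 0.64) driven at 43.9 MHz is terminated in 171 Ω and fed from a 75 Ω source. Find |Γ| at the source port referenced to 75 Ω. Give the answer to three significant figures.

|Γ| ≈ 0.445

λ = v/f = 0.64·c / 43.9 MHz = 4.37 m
βl = 2π·l/λ = 2π × 0.0521 = 18.8°
tan(βl) = 0.34
Z_in = Z_0·(Z_L + jZ_0·tanβl)/(Z_0 + jZ_L·tanβl) = 81.2 − j77.3 Ω
Γ_s = (Z_in − Z_s)/(Z_in + Z_s) = (6.15 − j77.3)/(156 − j77.3), |Γ_s| = 0.445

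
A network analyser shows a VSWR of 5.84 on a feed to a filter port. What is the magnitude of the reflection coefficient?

|Γ| = (S − 1)/(S + 1) = (5.84 − 1)/(5.84 + 1) = 4.84/6.84

|Γ| ≈ 0.708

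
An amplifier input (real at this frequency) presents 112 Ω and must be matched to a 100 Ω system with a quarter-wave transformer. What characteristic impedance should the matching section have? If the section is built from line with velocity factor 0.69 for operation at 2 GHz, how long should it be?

Z_qwt ≈ 106 Ω; length ≈ 2.59 cm

Z_qwt = √(Z_0·R_L) = √(100 × 112) = √11200
λ = 0.69·c/f = 0.103 m, so l = λ/4 = 0.0259 m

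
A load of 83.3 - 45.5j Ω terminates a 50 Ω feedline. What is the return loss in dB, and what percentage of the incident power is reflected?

Γ = (33.3 − j45.5)/(133.3 − j45.5), |Γ| = 0.4
RL = −20·log₁₀(0.4) = 7.95 dB
P_refl/P_inc = |Γ|² = 0.16

RL ≈ 7.95 dB; 16% of incident power reflected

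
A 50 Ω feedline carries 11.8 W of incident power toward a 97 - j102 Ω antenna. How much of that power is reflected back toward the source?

|Γ| = |(47 − j102)/(147 − j102)| = 0.628
|Γ|² = 0.394
P_refl = |Γ|²·P_inc = 4.65 W, P_del = (1 − |Γ|²)·P_inc = 7.15 W

P_reflected ≈ 4.65 W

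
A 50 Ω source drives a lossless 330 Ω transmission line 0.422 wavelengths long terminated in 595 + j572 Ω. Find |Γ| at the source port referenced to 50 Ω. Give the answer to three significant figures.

|Γ| ≈ 0.863

βl = 2π × 0.422 = 152°
tan(βl) = -0.534
Z_in = Z_0·(Z_L + jZ_0·tanβl)/(Z_0 + jZ_L·tanβl) = 165 + j288 Ω
Γ_s = (Z_in − Z_s)/(Z_in + Z_s) = (115 + j288)/(215 + j288), |Γ_s| = 0.863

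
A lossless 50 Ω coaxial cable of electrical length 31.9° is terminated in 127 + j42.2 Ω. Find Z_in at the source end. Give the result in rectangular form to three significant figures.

Z_in ≈ 64.7 − j60.9 Ω

tan(βl) = tan(31.9°) = 0.622
Z_in = Z_0·(Z_L + jZ_0·tanβl)/(Z_0 + jZ_L·tanβl)
     = 50·(127 + j73.3)/(23.7 + j79.1)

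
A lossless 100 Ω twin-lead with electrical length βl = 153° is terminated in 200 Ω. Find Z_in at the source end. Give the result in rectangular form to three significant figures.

Z_in ≈ 124 + j75 Ω

tan(βl) = tan(153°) = -0.51
Z_in = Z_0·(Z_L + jZ_0·tanβl)/(Z_0 + jZ_L·tanβl)
     = 100·(200 − j51)/(100 − j102)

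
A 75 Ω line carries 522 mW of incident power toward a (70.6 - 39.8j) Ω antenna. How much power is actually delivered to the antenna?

|Γ| = |(-4.4 − j39.8)/(145.6 − j39.8)| = 0.265
|Γ|² = 0.0704
P_refl = |Γ|²·P_inc = 36.7 mW, P_del = (1 − |Γ|²)·P_inc = 485 mW

P_delivered ≈ 485 mW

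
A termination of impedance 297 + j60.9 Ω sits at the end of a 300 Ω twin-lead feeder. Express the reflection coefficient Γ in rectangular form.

Γ ≈ 0.00533 + j0.101

Γ = (Z_L − Z_0)/(Z_L + Z_0) = (-3 + j60.9)/(597 + j60.9)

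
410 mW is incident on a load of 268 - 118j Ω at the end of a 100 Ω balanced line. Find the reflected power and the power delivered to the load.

P_reflected ≈ 116 mW; P_delivered ≈ 294 mW

|Γ| = |(168 − j118)/(368 − j118)| = 0.531
|Γ|² = 0.282
P_refl = |Γ|²·P_inc = 116 mW, P_del = (1 − |Γ|²)·P_inc = 294 mW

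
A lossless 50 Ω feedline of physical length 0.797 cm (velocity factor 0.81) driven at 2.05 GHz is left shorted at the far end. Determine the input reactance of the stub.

λ = v/f = 0.81·c / 2.05 GHz = 0.119 m
βl = 2π·l/λ = 2π × 0.0672 = 24.2°
tan(βl) = 0.45
For a shorted stub, Z_in = jZ_0·tan(βl)

X_in ≈ 22.5 Ω (inductive)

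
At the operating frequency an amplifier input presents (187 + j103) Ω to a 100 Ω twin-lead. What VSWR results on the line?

VSWR ≈ 2.59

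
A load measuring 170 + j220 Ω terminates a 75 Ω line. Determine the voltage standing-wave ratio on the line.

VSWR ≈ 6.35

Γ = (Z_L − Z_0)/(Z_L + Z_0) = (95 + j220)/(245 + j220)
|Γ| = 240/329 = 0.728
VSWR = (1 + |Γ|)/(1 − |Γ|) = 1.73/0.272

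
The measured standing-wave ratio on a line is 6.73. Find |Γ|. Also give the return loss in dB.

|Γ| = (S − 1)/(S + 1) = (6.73 − 1)/(6.73 + 1) = 5.73/7.73
RL = −20·log₁₀|Γ| = −20·log₁₀(0.741)

|Γ| ≈ 0.741; return loss ≈ 2.6 dB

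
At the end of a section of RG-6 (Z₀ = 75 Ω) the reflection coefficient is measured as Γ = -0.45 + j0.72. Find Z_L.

Z_L ≈ 7.99 + j41.2 Ω

Z_L = Z_0·(1 + Γ)/(1 − Γ) = 75·(0.55 + j0.72)/(1.45 − j0.72)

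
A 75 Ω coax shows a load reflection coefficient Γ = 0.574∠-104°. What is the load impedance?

Z_L = Z_0·(1 + Γ)/(1 − Γ) = 75·(0.861 − j0.557)/(1.14 + j0.557)

Z_L ≈ 31.3 − j52 Ω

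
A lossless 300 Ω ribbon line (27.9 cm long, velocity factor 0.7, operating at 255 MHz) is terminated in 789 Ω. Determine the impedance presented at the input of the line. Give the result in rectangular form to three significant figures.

λ = v/f = 0.7·c / 255 MHz = 0.824 m
βl = 2π·l/λ = 2π × 0.339 = 122°
tan(βl) = tan(122°) = -1.6
Z_in = Z_0·(Z_L + jZ_0·tanβl)/(Z_0 + jZ_L·tanβl)
     = 300·(789 − j481)/(300 − j1260)

Z_in ≈ 150 + j152 Ω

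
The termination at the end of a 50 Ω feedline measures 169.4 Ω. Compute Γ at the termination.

Γ = (Z_L − Z_0)/(Z_L + Z_0) = (169.4 − 50)/(169.4 + 50) = 119.4/219.4

Γ = 0.544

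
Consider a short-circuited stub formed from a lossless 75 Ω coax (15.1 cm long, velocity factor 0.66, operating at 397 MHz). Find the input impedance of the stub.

Z_in ≈ −j218 Ω

λ = v/f = 0.66·c / 397 MHz = 0.499 m
βl = 2π·l/λ = 2π × 0.303 = 109°
tan(βl) = -2.91
For a short-circuited stub, Z_in = jZ_0·tan(βl)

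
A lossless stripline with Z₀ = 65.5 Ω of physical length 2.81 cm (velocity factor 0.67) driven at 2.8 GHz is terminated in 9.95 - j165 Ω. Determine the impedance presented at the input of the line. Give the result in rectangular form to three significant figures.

λ = v/f = 0.67·c / 2.8 GHz = 0.0718 m
βl = 2π·l/λ = 2π × 0.391 = 141°
tan(βl) = tan(141°) = -0.812
Z_in = Z_0·(Z_L + jZ_0·tanβl)/(Z_0 + jZ_L·tanβl)
     = 65.5·(9.95 − j218)/(-68.5 − j8.08)

Z_in ≈ 14.9 + j207 Ω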